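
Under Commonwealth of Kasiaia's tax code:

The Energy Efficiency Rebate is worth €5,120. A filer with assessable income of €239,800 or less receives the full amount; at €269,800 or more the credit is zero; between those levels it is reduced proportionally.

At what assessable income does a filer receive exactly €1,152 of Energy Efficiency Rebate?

€263,050

€1,152 is 1,152/5,120 of the full €5,120, so 3,968/5,120 of the €30,000 range has been used: income = €239,800 + €30,000 × 3,968/5,120 = €263,050.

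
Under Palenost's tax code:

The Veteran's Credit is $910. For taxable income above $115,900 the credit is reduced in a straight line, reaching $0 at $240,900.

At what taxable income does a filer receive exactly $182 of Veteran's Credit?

$215,900

$182 is 182/910 of the full $910, so 728/910 of the $125,000 range has been used: income = $115,900 + $125,000 × 728/910 = $215,900.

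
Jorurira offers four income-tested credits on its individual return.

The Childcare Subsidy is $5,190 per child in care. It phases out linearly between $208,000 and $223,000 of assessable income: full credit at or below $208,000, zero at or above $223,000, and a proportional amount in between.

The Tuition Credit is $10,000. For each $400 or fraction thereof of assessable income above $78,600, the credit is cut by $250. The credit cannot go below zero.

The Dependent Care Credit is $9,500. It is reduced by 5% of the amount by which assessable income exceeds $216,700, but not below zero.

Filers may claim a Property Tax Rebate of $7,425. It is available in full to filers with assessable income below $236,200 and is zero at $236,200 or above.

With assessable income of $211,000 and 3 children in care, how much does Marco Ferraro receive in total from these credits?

$29,381

Childcare Subsidy: base = 3 × $5,190 = $15,570. $211,000 is $3,000 into a $15,000 phase-out range, leaving 12,000/15,000 of the credit: $15,570 × 12,000/15,000 = $12,456.
Tuition Credit: income exceeds $78,600 by $132,400 → 331 increments × $250 = $82,750 ≥ base, so the credit is $0.
Dependent Care Credit: $211,000 is at or below the $216,700 threshold, so the full $9,500 applies.
Property Tax Rebate: $211,000 is below the $236,200 cutoff, so the full $7,425 applies.
Total: $12,456 + $0 + $9,500 + $7,425 = $29,381.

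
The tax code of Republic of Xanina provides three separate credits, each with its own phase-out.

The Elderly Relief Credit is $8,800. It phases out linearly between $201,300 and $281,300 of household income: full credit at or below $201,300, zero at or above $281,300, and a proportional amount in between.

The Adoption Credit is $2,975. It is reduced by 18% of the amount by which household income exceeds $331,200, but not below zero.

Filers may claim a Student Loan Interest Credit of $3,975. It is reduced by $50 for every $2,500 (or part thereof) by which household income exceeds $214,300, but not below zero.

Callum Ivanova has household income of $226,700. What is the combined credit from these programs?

Elderly Relief Credit: $226,700 is $25,400 into a $80,000 phase-out range, leaving 54,600/80,000 of the credit: $8,800 × 54,600/80,000 = $6,006.
Adoption Credit: $226,700 is at or below the $331,200 threshold, so the full $2,975 applies.
Student Loan Interest Credit: income exceeds $214,300 by $12,400, which is 5 full-or-partial $2,500 increments; reduction = 5 × $50 = $250, leaving $3,725.
Total: $6,006 + $2,975 + $3,725 = $12,706.

$12,706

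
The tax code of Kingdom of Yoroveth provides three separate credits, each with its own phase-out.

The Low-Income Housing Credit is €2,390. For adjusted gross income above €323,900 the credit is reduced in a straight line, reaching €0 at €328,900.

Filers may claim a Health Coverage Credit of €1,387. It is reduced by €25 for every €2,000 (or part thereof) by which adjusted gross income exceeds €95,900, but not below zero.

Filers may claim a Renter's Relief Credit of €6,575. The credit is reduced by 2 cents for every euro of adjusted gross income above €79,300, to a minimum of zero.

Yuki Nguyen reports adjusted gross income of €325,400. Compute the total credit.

Low-Income Housing Credit: €325,400 is €1,500 into a €5,000 phase-out range, leaving 3,500/5,000 of the credit: €2,390 × 3,500/5,000 = €1,673.
Health Coverage Credit: income exceeds €95,900 by €229,500 → 115 increments × €25 = €2,875 ≥ base, so the credit is €0.
Renter's Relief Credit: 2% of the €246,100 excess over €79,300 is €4,922; credit = €6,575 − €4,922 = €1,653.
Total: €1,673 + €0 + €1,653 = €3,326.

€3,326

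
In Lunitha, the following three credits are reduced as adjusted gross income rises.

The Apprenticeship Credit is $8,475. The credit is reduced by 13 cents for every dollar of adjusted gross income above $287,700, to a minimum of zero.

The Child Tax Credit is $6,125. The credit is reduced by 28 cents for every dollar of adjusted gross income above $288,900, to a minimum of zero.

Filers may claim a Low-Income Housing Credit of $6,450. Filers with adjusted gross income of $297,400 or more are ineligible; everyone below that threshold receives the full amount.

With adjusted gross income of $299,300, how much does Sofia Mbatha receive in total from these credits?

Apprenticeship Credit: 13% of the $11,600 excess over $287,700 is $1,508; credit = $8,475 − $1,508 = $6,967.
Child Tax Credit: 28% of the $10,400 excess over $288,900 is $2,912; credit = $6,125 − $2,912 = $3,213.
Low-Income Housing Credit: $299,300 meets or exceeds the $297,400 cutoff, so the credit is $0.
Total: $6,967 + $3,213 + $0 = $10,180.

$10,180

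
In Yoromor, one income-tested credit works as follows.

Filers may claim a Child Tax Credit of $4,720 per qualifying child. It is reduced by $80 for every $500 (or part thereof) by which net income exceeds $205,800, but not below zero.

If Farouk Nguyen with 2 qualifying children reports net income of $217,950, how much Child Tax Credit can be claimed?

$7,440

Child Tax Credit: base = 2 × $4,720 = $9,440. income exceeds $205,800 by $12,150, which is 25 full-or-partial $500 increments; reduction = 25 × $80 = $2,000, leaving $7,440.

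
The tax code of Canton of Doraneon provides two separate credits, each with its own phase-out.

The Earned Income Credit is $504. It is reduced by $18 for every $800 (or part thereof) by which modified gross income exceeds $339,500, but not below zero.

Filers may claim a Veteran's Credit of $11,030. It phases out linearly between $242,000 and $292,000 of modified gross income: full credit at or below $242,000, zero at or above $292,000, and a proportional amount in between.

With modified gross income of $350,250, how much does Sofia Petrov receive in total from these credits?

Earned Income Credit: income exceeds $339,500 by $10,750, which is 14 full-or-partial $800 increments; reduction = 14 × $18 = $252, leaving $252.
Veteran's Credit: $350,250 is at or above $292,000, so the credit is $0.
Total: $252 + $0 = $252.

$252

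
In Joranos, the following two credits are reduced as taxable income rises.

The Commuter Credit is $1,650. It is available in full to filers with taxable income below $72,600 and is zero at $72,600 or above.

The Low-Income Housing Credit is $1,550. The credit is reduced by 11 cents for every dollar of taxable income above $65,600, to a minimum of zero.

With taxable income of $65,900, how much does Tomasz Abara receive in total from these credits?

$3,167

Commuter Credit: $65,900 is below the $72,600 cutoff, so the full $1,650 applies.
Low-Income Housing Credit: 11% of the $300 excess over $65,600 is $33; credit = $1,550 − $33 = $1,517.
Total: $1,650 + $1,517 = $3,167.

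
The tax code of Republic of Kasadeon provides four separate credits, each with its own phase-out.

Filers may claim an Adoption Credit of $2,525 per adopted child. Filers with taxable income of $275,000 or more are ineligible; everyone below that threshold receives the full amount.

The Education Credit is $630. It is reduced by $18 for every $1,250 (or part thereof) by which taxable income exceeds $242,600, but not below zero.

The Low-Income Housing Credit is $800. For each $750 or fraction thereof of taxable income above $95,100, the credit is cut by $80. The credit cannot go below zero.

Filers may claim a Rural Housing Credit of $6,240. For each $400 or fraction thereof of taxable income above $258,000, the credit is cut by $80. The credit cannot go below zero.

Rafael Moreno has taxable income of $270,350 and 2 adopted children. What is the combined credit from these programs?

$9,026

Adoption Credit: base = 2 × $2,525 = $5,050. $270,350 is below the $275,000 cutoff, so the full $5,050 applies.
Education Credit: income exceeds $242,600 by $27,750, which is 23 full-or-partial $1,250 increments; reduction = 23 × $18 = $414, leaving $216.
Low-Income Housing Credit: income exceeds $95,100 by $175,250 → 234 increments × $80 = $18,720 ≥ base, so the credit is $0.
Rural Housing Credit: income exceeds $258,000 by $12,350, which is 31 full-or-partial $400 increments; reduction = 31 × $80 = $2,480, leaving $3,760.
Total: $5,050 + $216 + $0 + $3,760 = $9,026.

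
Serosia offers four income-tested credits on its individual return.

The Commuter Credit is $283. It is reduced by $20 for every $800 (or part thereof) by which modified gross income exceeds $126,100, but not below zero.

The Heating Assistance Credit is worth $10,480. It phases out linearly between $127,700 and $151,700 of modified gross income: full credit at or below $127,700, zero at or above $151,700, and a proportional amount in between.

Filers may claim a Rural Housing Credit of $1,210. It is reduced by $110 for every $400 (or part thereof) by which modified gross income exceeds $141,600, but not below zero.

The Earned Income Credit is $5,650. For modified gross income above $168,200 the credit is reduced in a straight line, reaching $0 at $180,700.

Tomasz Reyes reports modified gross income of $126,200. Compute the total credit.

$17,603

Commuter Credit: income exceeds $126,100 by $100, which is 1 full-or-partial $800 increment; reduction = 1 × $20 = $20, leaving $263.
Heating Assistance Credit: $126,200 is at or below the $127,700 threshold, so the full $10,480 applies.
Rural Housing Credit: $126,200 is at or below the $141,600 threshold, so the full $1,210 applies.
Earned Income Credit: $126,200 is at or below the $168,200 threshold, so the full $5,650 applies.
Total: $263 + $10,480 + $1,210 + $5,650 = $17,603.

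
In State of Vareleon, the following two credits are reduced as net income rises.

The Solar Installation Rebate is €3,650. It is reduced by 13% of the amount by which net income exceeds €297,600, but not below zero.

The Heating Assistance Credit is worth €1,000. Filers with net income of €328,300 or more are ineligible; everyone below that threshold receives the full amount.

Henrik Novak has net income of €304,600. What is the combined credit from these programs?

Solar Installation Rebate: 13% of the €7,000 excess over €297,600 is €910; credit = €3,650 − €910 = €2,740.
Heating Assistance Credit: €304,600 is below the €328,300 cutoff, so the full €1,000 applies.
Total: €2,740 + €1,000 = €3,740.

€3,740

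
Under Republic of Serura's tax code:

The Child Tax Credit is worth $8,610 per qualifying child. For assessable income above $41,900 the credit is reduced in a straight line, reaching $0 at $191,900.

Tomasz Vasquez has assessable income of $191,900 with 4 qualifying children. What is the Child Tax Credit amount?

$0

Child Tax Credit: base = 4 × $8,610 = $34,440. $191,900 is at or above $191,900, so the credit is $0.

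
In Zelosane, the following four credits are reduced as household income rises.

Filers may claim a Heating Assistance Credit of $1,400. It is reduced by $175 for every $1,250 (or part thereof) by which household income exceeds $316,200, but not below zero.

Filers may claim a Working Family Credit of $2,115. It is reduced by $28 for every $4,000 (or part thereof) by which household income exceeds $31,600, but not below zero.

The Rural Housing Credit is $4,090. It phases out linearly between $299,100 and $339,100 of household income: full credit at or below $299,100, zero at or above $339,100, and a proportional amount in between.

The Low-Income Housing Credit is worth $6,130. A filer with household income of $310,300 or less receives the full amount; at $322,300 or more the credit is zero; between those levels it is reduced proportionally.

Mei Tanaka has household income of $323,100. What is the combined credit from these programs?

$2,057

Heating Assistance Credit: income exceeds $316,200 by $6,900, which is 6 full-or-partial $1,250 increments; reduction = 6 × $175 = $1,050, leaving $350.
Working Family Credit: income exceeds $31,600 by $291,500, which is 73 full-or-partial $4,000 increments; reduction = 73 × $28 = $2,044, leaving $71.
Rural Housing Credit: $323,100 is $24,000 into a $40,000 phase-out range, leaving 16,000/40,000 of the credit: $4,090 × 16,000/40,000 = $1,636.
Low-Income Housing Credit: $323,100 is at or above $322,300, so the credit is $0.
Total: $350 + $71 + $1,636 + $0 = $2,057.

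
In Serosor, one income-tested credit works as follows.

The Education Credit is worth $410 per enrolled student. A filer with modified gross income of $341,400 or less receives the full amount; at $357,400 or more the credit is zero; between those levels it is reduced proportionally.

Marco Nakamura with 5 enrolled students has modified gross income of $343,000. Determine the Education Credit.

Education Credit: base = 5 × $410 = $2,050. $343,000 is $1,600 into a $16,000 phase-out range, leaving 14,400/16,000 of the credit: $2,050 × 14,400/16,000 = $1,845.

$1,845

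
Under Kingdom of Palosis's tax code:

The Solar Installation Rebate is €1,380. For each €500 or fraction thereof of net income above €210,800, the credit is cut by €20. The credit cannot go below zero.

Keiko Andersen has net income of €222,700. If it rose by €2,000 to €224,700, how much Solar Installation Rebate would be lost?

At €222,700 — income exceeds €210,800 by €11,900, which is 24 full-or-partial €500 increments; reduction = 24 × €20 = €480, leaving €900.
At €224,700 — income exceeds €210,800 by €13,900, which is 28 full-or-partial €500 increments; reduction = 28 × €20 = €560, leaving €820.
Lost: €900 − €820 = €80.

€80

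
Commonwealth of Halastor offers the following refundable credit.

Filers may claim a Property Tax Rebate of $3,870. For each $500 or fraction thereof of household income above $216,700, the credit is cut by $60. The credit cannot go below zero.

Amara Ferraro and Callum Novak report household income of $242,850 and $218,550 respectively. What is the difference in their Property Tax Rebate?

$2,940

Amara ($242,850): Property Tax Rebate: income exceeds $216,700 by $26,150, which is 53 full-or-partial $500 increments; reduction = 53 × $60 = $3,180, leaving $690.
Callum ($218,550): Property Tax Rebate: income exceeds $216,700 by $1,850, which is 4 full-or-partial $500 increments; reduction = 4 × $60 = $240, leaving $3,630.
Difference: |$690 − $3,630| = $2,940.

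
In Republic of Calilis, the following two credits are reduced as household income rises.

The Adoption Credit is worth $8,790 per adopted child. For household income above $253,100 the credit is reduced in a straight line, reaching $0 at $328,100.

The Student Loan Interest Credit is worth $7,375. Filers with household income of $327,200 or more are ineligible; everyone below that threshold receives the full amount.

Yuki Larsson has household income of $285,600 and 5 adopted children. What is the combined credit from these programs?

Adoption Credit: base = 5 × $8,790 = $43,950. $285,600 is $32,500 into a $75,000 phase-out range, leaving 42,500/75,000 of the credit: $43,950 × 42,500/75,000 = $24,905.
Student Loan Interest Credit: $285,600 is below the $327,200 cutoff, so the full $7,375 applies.
Total: $24,905 + $7,375 = $32,280.

$32,280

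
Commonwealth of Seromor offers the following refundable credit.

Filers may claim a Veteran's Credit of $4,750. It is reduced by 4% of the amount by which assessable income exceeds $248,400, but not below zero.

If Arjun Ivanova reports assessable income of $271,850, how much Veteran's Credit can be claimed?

$3,812

Veteran's Credit: 4% of the $23,450 excess over $248,400 is $938; credit = $4,750 − $938 = $3,812.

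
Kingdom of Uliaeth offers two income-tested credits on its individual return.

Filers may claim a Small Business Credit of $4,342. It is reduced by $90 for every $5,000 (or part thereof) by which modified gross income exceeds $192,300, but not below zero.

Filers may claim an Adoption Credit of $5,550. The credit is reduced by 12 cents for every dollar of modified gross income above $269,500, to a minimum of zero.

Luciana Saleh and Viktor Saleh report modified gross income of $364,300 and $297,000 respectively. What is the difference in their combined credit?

Luciana ($364,300): Small Business Credit: income exceeds $192,300 by $172,000, which is 35 full-or-partial $5,000 increments; reduction = 35 × $90 = $3,150, leaving $1,192. Adoption Credit: 12% of the $94,800 excess over $269,500 is $11,376 ≥ base, so the credit is $0. total $1,192 + $0 = $1,192
Viktor ($297,000): Small Business Credit: income exceeds $192,300 by $104,700, which is 21 full-or-partial $5,000 increments; reduction = 21 × $90 = $1,890, leaving $2,452. Adoption Credit: 12% of the $27,500 excess over $269,500 is $3,300; credit = $5,550 − $3,300 = $2,250. total $2,452 + $2,250 = $4,702
Difference: |$1,192 − $4,702| = $3,510.

$3,510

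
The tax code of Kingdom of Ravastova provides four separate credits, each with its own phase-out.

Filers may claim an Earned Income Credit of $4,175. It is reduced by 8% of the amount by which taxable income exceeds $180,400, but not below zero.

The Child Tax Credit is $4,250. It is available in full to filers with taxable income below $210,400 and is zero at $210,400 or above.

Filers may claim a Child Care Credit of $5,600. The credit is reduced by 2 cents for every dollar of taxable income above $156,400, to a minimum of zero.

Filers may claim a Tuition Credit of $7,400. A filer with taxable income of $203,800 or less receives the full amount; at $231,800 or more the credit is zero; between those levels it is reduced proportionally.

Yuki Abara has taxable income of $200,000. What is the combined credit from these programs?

Earned Income Credit: 8% of the $19,600 excess over $180,400 is $1,568; credit = $4,175 − $1,568 = $2,607.
Child Tax Credit: $200,000 is below the $210,400 cutoff, so the full $4,250 applies.
Child Care Credit: 2% of the $43,600 excess over $156,400 is $872; credit = $5,600 − $872 = $4,728.
Tuition Credit: $200,000 is at or below the $203,800 threshold, so the full $7,400 applies.
Total: $2,607 + $4,250 + $4,728 + $7,400 = $18,985.

$18,985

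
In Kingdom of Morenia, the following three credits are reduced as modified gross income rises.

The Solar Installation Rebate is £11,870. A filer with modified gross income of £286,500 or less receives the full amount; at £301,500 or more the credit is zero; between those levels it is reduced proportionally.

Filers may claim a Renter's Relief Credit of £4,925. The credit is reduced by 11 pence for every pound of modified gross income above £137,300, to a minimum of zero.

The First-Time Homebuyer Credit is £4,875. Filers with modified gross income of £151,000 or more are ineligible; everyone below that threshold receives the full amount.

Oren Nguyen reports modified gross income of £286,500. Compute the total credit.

£11,870

Solar Installation Rebate: £286,500 is at or below the £286,500 threshold, so the full £11,870 applies.
Renter's Relief Credit: 11% of the £149,200 excess over £137,300 is £16,412 ≥ base, so the credit is £0.
First-Time Homebuyer Credit: £286,500 meets or exceeds the £151,000 cutoff, so the credit is £0.
Total: £11,870 + £0 + £0 = £11,870.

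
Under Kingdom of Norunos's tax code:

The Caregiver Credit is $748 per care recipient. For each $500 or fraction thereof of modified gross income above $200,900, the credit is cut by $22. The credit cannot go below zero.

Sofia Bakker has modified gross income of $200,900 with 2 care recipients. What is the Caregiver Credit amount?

Caregiver Credit: base = 2 × $748 = $1,496. $200,900 is at or below the $200,900 threshold, so the full $1,496 applies.

$1,496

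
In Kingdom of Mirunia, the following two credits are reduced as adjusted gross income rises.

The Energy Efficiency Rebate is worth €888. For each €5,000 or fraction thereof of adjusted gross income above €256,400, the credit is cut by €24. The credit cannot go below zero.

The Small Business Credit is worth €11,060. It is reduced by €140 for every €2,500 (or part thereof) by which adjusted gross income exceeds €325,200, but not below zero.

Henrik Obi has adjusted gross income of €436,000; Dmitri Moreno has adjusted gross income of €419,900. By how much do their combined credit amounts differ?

Henrik (€436,000): Energy Efficiency Rebate: income exceeds €256,400 by €179,600, which is 36 full-or-partial €5,000 increments; reduction = 36 × €24 = €864, leaving €24. Small Business Credit: income exceeds €325,200 by €110,800, which is 45 full-or-partial €2,500 increments; reduction = 45 × €140 = €6,300, leaving €4,760. total €24 + €4,760 = €4,784
Dmitri (€419,900): Energy Efficiency Rebate: income exceeds €256,400 by €163,500, which is 33 full-or-partial €5,000 increments; reduction = 33 × €24 = €792, leaving €96. Small Business Credit: income exceeds €325,200 by €94,700, which is 38 full-or-partial €2,500 increments; reduction = 38 × €140 = €5,320, leaving €5,740. total €96 + €5,740 = €5,836
Difference: |€4,784 − €5,836| = €1,052.

€1,052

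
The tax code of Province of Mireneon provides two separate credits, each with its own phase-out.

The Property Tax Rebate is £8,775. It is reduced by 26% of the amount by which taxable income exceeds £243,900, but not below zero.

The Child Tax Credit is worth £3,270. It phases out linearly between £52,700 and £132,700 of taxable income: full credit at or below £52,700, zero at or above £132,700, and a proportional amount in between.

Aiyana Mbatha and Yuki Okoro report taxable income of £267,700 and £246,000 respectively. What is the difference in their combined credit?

Aiyana (£267,700): Property Tax Rebate: 26% of the £23,800 excess over £243,900 is £6,188; credit = £8,775 − £6,188 = £2,587. Child Tax Credit: £267,700 is at or above £132,700, so the credit is £0. total £2,587 + £0 = £2,587
Yuki (£246,000): Property Tax Rebate: 26% of the £2,100 excess over £243,900 is £546; credit = £8,775 − £546 = £8,229. Child Tax Credit: £246,000 is at or above £132,700, so the credit is £0. total £8,229 + £0 = £8,229
Difference: |£2,587 − £8,229| = £5,642.

£5,642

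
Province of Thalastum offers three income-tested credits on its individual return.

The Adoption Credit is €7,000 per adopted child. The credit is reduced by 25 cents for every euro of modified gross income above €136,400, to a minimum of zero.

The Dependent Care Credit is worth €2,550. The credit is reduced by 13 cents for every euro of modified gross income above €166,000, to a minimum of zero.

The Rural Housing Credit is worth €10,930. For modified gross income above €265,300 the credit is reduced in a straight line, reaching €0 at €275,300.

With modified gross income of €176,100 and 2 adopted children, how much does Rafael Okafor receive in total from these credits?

Adoption Credit: base = 2 × €7,000 = €14,000. 25% of the €39,700 excess over €136,400 is €9,925; credit = €14,000 − €9,925 = €4,075.
Dependent Care Credit: 13% of the €10,100 excess over €166,000 is €1,313; credit = €2,550 − €1,313 = €1,237.
Rural Housing Credit: €176,100 is at or below the €265,300 threshold, so the full €10,930 applies.
Total: €4,075 + €1,237 + €10,930 = €16,242.

€16,242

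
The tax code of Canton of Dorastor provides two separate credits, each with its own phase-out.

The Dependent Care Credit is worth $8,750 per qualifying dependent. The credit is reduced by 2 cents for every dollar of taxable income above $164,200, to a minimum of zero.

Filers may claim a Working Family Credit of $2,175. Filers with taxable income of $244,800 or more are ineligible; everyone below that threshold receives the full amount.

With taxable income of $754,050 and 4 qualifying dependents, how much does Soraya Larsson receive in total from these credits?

Dependent Care Credit: base = 4 × $8,750 = $35,000. 2% of the $589,850 excess over $164,200 is $11,797; credit = $35,000 − $11,797 = $23,203.
Working Family Credit: $754,050 meets or exceeds the $244,800 cutoff, so the credit is $0.
Total: $23,203 + $0 = $23,203.

$23,203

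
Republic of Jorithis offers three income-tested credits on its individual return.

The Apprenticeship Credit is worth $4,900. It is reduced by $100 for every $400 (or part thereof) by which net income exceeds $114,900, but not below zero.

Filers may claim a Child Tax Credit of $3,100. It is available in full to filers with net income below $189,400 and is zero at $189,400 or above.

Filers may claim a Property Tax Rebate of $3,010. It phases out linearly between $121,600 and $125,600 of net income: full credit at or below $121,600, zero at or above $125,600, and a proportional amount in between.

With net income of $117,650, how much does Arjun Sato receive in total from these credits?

Apprenticeship Credit: income exceeds $114,900 by $2,750, which is 7 full-or-partial $400 increments; reduction = 7 × $100 = $700, leaving $4,200.
Child Tax Credit: $117,650 is below the $189,400 cutoff, so the full $3,100 applies.
Property Tax Rebate: $117,650 is at or below the $121,600 threshold, so the full $3,010 applies.
Total: $4,200 + $3,100 + $3,010 = $10,310.

$10,310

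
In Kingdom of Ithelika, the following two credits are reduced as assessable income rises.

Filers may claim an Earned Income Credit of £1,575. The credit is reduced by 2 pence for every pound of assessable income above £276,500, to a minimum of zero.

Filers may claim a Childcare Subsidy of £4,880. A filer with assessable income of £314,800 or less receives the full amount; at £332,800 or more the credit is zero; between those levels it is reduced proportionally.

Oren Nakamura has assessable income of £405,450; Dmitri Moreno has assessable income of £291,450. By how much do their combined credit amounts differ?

Oren (£405,450): Earned Income Credit: 2% of the £128,950 excess over £276,500 is £2,579 ≥ base, so the credit is £0. Childcare Subsidy: £405,450 is at or above £332,800, so the credit is £0. total £0 + £0 = £0
Dmitri (£291,450): Earned Income Credit: 2% of the £14,950 excess over £276,500 is £299; credit = £1,575 − £299 = £1,276. Childcare Subsidy: £291,450 is at or below the £314,800 threshold, so the full £4,880 applies. total £1,276 + £4,880 = £6,156
Difference: |£0 − £6,156| = £6,156.

£6,156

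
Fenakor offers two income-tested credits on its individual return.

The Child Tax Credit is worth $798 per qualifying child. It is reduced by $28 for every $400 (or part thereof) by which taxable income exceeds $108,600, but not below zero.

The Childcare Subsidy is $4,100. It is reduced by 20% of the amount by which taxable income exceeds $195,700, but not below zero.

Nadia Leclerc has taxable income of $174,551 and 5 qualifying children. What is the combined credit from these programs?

$4,100

Child Tax Credit: base = 5 × $798 = $3,990. income exceeds $108,600 by $65,951 → 165 increments × $28 = $4,620 ≥ base, so the credit is $0.
Childcare Subsidy: $174,551 is at or below the $195,700 threshold, so the full $4,100 applies.
Total: $0 + $4,100 = $4,100.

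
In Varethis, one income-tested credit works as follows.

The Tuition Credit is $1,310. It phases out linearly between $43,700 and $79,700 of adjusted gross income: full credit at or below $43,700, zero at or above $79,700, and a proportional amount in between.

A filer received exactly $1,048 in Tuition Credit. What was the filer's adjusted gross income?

$1,048 is 1,048/1,310 of the full $1,310, so 262/1,310 of the $36,000 range has been used: income = $43,700 + $36,000 × 262/1,310 = $50,900.

$50,900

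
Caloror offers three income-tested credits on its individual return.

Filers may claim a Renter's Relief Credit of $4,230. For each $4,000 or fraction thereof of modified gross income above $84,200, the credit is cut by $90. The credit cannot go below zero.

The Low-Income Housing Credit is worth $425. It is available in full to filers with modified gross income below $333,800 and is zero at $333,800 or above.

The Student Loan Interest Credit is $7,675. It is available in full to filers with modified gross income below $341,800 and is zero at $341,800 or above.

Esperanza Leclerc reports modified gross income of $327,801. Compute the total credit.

Renter's Relief Credit: income exceeds $84,200 by $243,601 → 61 increments × $90 = $5,490 ≥ base, so the credit is $0.
Low-Income Housing Credit: $327,801 is below the $333,800 cutoff, so the full $425 applies.
Student Loan Interest Credit: $327,801 is below the $341,800 cutoff, so the full $7,675 applies.
Total: $0 + $425 + $7,675 = $8,100.

$8,100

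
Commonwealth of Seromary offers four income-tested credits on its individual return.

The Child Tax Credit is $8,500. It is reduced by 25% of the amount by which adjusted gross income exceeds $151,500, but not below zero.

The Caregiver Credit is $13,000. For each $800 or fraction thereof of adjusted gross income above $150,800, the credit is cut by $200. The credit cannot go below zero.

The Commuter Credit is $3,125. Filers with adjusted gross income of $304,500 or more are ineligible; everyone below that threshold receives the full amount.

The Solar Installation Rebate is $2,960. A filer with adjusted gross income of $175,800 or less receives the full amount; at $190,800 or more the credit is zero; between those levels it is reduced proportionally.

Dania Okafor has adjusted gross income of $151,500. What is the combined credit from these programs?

Child Tax Credit: $151,500 is at or below the $151,500 threshold, so the full $8,500 applies.
Caregiver Credit: income exceeds $150,800 by $700, which is 1 full-or-partial $800 increment; reduction = 1 × $200 = $200, leaving $12,800.
Commuter Credit: $151,500 is below the $304,500 cutoff, so the full $3,125 applies.
Solar Installation Rebate: $151,500 is at or below the $175,800 threshold, so the full $2,960 applies.
Total: $8,500 + $12,800 + $3,125 + $2,960 = $27,385.

$27,385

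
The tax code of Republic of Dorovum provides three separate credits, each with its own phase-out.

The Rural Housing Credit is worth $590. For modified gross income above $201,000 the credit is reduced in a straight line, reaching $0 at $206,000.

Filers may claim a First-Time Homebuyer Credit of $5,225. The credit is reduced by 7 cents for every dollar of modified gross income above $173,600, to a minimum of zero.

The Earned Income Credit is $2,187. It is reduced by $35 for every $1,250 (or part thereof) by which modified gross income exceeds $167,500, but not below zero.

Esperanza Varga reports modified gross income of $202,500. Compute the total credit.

$4,822

Rural Housing Credit: $202,500 is $1,500 into a $5,000 phase-out range, leaving 3,500/5,000 of the credit: $590 × 3,500/5,000 = $413.
First-Time Homebuyer Credit: 7% of the $28,900 excess over $173,600 is $2,023; credit = $5,225 − $2,023 = $3,202.
Earned Income Credit: income exceeds $167,500 by $35,000, which is 28 full-or-partial $1,250 increments; reduction = 28 × $35 = $980, leaving $1,207.
Total: $413 + $3,202 + $1,207 = $4,822.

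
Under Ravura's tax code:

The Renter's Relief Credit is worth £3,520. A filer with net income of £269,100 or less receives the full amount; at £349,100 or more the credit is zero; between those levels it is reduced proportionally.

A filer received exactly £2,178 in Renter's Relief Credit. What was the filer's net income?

£299,600

£2,178 is 2,178/3,520 of the full £3,520, so 1,342/3,520 of the £80,000 range has been used: income = £269,100 + £80,000 × 1,342/3,520 = £299,600.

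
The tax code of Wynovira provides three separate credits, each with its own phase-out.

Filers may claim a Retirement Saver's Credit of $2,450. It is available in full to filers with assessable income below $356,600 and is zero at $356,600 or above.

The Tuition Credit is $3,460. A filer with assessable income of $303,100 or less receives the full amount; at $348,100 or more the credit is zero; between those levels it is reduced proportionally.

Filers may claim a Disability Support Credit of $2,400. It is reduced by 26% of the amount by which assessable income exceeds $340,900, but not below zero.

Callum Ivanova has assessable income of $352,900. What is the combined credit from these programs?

$2,450

Retirement Saver's Credit: $352,900 is below the $356,600 cutoff, so the full $2,450 applies.
Tuition Credit: $352,900 is at or above $348,100, so the credit is $0.
Disability Support Credit: 26% of the $12,000 excess over $340,900 is $3,120 ≥ base, so the credit is $0.
Total: $2,450 + $0 + $0 = $2,450.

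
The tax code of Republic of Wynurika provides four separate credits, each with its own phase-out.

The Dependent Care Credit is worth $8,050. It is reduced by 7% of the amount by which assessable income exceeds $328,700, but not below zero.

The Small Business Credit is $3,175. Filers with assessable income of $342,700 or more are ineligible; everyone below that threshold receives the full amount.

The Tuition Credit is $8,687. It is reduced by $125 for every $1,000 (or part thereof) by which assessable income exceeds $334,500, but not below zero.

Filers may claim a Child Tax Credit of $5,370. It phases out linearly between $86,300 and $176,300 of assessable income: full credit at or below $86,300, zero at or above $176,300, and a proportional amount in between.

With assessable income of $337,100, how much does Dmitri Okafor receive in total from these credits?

$18,949

Dependent Care Credit: 7% of the $8,400 excess over $328,700 is $588; credit = $8,050 − $588 = $7,462.
Small Business Credit: $337,100 is below the $342,700 cutoff, so the full $3,175 applies.
Tuition Credit: income exceeds $334,500 by $2,600, which is 3 full-or-partial $1,000 increments; reduction = 3 × $125 = $375, leaving $8,312.
Child Tax Credit: $337,100 is at or above $176,300, so the credit is $0.
Total: $7,462 + $3,175 + $8,312 + $0 = $18,949.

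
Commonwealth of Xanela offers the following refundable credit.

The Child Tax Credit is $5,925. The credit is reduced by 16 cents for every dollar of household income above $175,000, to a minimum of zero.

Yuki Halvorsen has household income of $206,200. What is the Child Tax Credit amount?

Child Tax Credit: 16% of the $31,200 excess over $175,000 is $4,992; credit = $5,925 − $4,992 = $933.

$933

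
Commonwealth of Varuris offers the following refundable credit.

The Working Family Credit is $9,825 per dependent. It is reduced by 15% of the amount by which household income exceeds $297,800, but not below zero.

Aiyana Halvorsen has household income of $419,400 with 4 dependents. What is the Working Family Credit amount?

$21,060

Working Family Credit: base = 4 × $9,825 = $39,300. 15% of the $121,600 excess over $297,800 is $18,240; credit = $39,300 − $18,240 = $21,060.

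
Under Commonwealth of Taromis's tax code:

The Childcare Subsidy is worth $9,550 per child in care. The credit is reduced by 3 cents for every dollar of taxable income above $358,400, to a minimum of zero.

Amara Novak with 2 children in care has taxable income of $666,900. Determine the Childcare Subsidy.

$9,845

Childcare Subsidy: base = 2 × $9,550 = $19,100. 3% of the $308,500 excess over $358,400 is $9,255; credit = $19,100 − $9,255 = $9,845.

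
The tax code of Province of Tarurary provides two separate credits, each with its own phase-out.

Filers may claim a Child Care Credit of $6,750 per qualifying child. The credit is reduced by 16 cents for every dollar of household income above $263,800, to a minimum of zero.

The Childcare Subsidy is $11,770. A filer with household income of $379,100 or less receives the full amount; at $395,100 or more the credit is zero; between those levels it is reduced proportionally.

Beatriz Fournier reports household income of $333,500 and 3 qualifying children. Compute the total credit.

$20,868

Child Care Credit: base = 3 × $6,750 = $20,250. 16% of the $69,700 excess over $263,800 is $11,152; credit = $20,250 − $11,152 = $9,098.
Childcare Subsidy: $333,500 is at or below the $379,100 threshold, so the full $11,770 applies.
Total: $9,098 + $11,770 = $20,868.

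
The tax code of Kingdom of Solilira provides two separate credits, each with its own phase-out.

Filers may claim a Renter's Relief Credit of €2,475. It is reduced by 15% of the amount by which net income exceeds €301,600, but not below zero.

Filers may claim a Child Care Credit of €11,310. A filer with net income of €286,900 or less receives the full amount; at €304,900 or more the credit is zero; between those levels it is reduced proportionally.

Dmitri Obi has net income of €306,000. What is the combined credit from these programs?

€1,815

Renter's Relief Credit: 15% of the €4,400 excess over €301,600 is €660; credit = €2,475 − €660 = €1,815.
Child Care Credit: €306,000 is at or above €304,900, so the credit is €0.
Total: €1,815 + €0 = €1,815.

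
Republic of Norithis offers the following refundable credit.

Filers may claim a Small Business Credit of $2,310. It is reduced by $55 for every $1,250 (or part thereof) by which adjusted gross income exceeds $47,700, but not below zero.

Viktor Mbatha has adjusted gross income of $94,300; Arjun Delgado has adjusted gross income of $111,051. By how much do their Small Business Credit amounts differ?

Viktor ($94,300): Small Business Credit: income exceeds $47,700 by $46,600, which is 38 full-or-partial $1,250 increments; reduction = 38 × $55 = $2,090, leaving $220.
Arjun ($111,051): Small Business Credit: income exceeds $47,700 by $63,351 → 51 increments × $55 = $2,805 ≥ base, so the credit is $0.
Difference: |$220 − $0| = $220.

$220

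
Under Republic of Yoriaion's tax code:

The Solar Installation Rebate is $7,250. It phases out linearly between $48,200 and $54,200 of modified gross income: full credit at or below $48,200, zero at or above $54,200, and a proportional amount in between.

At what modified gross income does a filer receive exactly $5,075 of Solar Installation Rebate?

$5,075 is 5,075/7,250 of the full $7,250, so 2,175/7,250 of the $6,000 range has been used: income = $48,200 + $6,000 × 2,175/7,250 = $50,000.

$50,000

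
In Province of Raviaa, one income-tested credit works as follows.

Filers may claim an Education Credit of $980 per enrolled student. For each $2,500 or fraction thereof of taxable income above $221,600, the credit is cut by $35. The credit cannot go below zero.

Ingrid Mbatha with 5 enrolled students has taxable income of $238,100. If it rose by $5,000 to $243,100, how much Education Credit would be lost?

At $238,100 — base = 5 × $980 = $4,900. income exceeds $221,600 by $16,500, which is 7 full-or-partial $2,500 increments; reduction = 7 × $35 = $245, leaving $4,655.
At $243,100 — base = 5 × $980 = $4,900. income exceeds $221,600 by $21,500, which is 9 full-or-partial $2,500 increments; reduction = 9 × $35 = $315, leaving $4,585.
Lost: $4,655 − $4,585 = $70.

$70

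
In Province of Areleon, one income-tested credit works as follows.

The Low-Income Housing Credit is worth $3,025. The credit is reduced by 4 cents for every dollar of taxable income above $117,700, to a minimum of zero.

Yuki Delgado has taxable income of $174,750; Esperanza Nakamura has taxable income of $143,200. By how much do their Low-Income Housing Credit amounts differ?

Yuki ($174,750): Low-Income Housing Credit: 4% of the $57,050 excess over $117,700 is $2,282; credit = $3,025 − $2,282 = $743.
Esperanza ($143,200): Low-Income Housing Credit: 4% of the $25,500 excess over $117,700 is $1,020; credit = $3,025 − $1,020 = $2,005.
Difference: |$743 − $2,005| = $1,262.

$1,262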